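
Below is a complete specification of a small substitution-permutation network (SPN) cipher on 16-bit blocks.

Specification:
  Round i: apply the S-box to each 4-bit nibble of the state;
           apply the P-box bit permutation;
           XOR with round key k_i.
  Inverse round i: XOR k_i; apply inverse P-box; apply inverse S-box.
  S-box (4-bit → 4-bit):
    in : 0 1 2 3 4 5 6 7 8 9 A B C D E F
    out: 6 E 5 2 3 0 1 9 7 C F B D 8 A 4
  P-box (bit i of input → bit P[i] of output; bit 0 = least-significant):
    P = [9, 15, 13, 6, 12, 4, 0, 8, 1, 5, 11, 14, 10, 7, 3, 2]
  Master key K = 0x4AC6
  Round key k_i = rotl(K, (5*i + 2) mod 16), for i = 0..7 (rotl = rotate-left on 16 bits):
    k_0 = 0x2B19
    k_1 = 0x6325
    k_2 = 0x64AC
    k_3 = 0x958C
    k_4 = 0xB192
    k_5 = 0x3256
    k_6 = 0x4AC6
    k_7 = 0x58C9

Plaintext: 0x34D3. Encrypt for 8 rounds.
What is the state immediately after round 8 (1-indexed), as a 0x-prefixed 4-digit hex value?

0x1E9C

s_0 = plaintext = 0x34D3
s_1 = Round(s_0, k_0) = 0xAABB
s_2 = Round(s_1, k_1) = 0xBCDB
s_3 = Round(s_2, k_2) = 0xAB6A
s_4 = Round(s_3, k_3) = 0x6362
s_5 = Round(s_4, k_4) = 0x87B2
s_6 = Round(s_5, k_5) = 0x45CC
s_7 = Round(s_6, k_6) = 0x7D07
s_8 = Round(s_7, k_7) = 0x1E9C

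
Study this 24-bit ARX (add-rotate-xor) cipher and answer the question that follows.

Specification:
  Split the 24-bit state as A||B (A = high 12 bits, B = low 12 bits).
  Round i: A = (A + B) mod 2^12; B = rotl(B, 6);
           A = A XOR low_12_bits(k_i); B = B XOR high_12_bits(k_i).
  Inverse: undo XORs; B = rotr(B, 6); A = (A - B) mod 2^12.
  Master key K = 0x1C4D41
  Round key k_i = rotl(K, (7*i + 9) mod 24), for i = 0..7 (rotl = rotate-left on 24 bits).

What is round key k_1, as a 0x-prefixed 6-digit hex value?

K = 0x1C4D41
k_0 = rotl(K, (7*0+9) mod 24) = rotl(K, 9) = 0x9A8238
k_1 = rotl(K, (7*1+9) mod 24) = rotl(K, 16) = 0x411C4D

0x411C4D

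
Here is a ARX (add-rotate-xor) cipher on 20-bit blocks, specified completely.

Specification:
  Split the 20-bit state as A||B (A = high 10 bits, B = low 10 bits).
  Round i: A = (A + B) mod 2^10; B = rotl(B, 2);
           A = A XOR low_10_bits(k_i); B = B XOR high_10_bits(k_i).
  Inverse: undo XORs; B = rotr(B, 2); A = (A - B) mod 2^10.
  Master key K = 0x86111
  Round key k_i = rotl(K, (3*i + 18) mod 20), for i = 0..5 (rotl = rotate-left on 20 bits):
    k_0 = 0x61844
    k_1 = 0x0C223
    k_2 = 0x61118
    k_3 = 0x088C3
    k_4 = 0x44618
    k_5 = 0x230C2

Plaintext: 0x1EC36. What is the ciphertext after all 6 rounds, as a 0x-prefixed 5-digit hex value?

0x422A3

s_0 = plaintext = 0x1EC36
s_1 = Round(s_0, k_0) = 0x3D55E
s_2 = Round(s_1, k_1) = 0x1C149
s_3 = Round(s_2, k_2) = 0x284A1
s_4 = Round(s_3, k_3) = 0x606A6
s_5 = Round(s_4, k_4) = 0x8FF8B
s_6 = Round(s_5, k_5) = 0x422A3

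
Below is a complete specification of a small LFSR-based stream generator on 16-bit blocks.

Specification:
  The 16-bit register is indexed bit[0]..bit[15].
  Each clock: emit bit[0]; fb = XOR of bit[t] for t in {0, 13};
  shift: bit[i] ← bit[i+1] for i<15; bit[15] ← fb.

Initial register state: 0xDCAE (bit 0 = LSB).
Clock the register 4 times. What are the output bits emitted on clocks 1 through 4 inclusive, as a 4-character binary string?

reg_0 = 0xDCAE
clock 1: out=0, reg = 0x6E57
clock 2: out=1, reg = 0x372B
clock 3: out=1, reg = 0x1B95
clock 4: out=1, reg = 0x8DCA

0111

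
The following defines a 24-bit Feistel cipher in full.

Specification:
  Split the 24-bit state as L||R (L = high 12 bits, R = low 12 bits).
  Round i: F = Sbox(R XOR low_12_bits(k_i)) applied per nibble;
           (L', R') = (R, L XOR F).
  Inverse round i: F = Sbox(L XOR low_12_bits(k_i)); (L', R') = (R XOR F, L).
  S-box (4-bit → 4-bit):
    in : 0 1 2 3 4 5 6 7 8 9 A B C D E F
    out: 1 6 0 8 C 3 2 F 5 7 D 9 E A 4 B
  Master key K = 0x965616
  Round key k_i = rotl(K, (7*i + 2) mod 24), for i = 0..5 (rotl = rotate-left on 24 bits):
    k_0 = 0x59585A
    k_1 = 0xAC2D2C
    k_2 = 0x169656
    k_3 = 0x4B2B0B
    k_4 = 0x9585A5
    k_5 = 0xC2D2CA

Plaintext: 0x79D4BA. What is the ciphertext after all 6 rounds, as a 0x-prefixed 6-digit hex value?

0x6AA660

s_0 = plaintext = 0x79D4BA
s_1 = Round(s_0, k_0) = 0x4BA9DC
s_2 = Round(s_1, k_1) = 0x9DC80B
s_3 = Round(s_2, k_2) = 0x80BDE6
s_4 = Round(s_3, k_3) = 0xDE6A41
s_5 = Round(s_4, k_4) = 0xA416AA
s_6 = Round(s_5, k_5) = 0x6AA660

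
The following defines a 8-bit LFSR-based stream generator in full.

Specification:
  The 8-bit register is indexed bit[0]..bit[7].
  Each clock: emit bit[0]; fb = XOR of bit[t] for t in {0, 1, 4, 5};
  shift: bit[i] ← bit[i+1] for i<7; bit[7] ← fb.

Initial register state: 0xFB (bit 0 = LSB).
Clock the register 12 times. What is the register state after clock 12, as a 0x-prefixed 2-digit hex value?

0xC9

reg_0 = 0xFB
clock 1: out=1, reg = 0x7D
clock 2: out=1, reg = 0xBE
clock 3: out=0, reg = 0xDF
clock 4: out=1, reg = 0xEF
clock 5: out=1, reg = 0xF7
clock 6: out=1, reg = 0x7B
clock 7: out=1, reg = 0x3D
clock 8: out=1, reg = 0x9E
clock 9: out=0, reg = 0x4F
clock 10: out=1, reg = 0x27
clock 11: out=1, reg = 0x93
clock 12: out=1, reg = 0xC9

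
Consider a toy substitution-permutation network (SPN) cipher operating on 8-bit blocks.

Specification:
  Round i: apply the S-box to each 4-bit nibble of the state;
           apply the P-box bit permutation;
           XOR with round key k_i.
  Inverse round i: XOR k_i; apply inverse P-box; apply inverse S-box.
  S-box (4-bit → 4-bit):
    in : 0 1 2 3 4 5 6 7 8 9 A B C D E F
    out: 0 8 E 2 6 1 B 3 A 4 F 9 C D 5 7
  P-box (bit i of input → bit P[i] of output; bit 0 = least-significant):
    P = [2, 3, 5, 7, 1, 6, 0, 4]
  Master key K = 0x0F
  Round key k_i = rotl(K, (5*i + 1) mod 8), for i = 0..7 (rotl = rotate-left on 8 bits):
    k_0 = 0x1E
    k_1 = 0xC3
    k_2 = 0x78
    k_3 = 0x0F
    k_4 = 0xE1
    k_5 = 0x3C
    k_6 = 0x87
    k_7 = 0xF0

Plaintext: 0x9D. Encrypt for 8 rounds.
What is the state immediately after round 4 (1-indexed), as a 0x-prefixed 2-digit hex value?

0x69

s_0 = plaintext = 0x9D
s_1 = Round(s_0, k_0) = 0xBB
s_2 = Round(s_1, k_1) = 0x55
s_3 = Round(s_2, k_2) = 0x7E
s_4 = Round(s_3, k_3) = 0x69
s_5 = Round(s_4, k_4) = 0x93
s_6 = Round(s_5, k_5) = 0x35
s_7 = Round(s_6, k_6) = 0xC3
s_8 = Round(s_7, k_7) = 0xE9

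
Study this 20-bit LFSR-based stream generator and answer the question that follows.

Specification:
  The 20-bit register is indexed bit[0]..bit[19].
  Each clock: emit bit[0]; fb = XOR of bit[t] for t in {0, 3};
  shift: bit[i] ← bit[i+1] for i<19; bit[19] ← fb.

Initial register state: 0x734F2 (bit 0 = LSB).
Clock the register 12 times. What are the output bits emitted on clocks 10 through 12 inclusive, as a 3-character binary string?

reg_0 = 0x734F2
clock 1: out=0, reg = 0x39A79
clock 2: out=1, reg = 0x1CD3C
clock 3: out=0, reg = 0x8E69E
clock 4: out=0, reg = 0xC734F
clock 5: out=1, reg = 0x639A7
clock 6: out=1, reg = 0xB1CD3
clock 7: out=1, reg = 0xD8E69
clock 8: out=1, reg = 0x6C734
clock 9: out=0, reg = 0x3639A
clock 10: out=0, reg = 0x9B1CD
clock 11: out=1, reg = 0x4D8E6
clock 12: out=0, reg = 0x26C73

010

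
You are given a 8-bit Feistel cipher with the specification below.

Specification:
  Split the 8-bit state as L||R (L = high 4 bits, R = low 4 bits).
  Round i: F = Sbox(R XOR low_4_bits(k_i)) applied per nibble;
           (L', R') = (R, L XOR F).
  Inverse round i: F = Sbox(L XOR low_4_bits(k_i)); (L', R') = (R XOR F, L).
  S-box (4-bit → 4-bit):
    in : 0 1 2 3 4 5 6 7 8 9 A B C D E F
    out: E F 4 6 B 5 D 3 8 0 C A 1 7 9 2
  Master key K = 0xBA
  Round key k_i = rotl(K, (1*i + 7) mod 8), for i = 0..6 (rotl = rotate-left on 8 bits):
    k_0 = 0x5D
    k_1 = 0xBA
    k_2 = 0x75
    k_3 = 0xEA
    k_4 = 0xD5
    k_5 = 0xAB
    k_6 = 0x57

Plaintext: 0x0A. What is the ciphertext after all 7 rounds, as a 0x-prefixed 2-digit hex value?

s_0 = plaintext = 0x0A
s_1 = Round(s_0, k_0) = 0xA3
s_2 = Round(s_1, k_1) = 0x3A
s_3 = Round(s_2, k_2) = 0xA1
s_4 = Round(s_3, k_3) = 0x10
s_5 = Round(s_4, k_4) = 0x04
s_6 = Round(s_5, k_5) = 0x42
s_7 = Round(s_6, k_6) = 0x21

0x21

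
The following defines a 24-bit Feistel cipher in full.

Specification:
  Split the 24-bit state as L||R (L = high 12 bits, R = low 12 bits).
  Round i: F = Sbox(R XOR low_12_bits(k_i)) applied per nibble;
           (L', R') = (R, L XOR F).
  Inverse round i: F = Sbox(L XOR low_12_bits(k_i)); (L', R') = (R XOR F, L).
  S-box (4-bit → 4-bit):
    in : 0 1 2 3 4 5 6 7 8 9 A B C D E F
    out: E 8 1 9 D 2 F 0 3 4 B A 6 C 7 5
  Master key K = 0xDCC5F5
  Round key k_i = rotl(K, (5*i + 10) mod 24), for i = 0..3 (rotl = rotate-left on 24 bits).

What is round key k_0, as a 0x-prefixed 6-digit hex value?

0x17D773

K = 0xDCC5F5
k_0 = rotl(K, (5*0+10) mod 24) = rotl(K, 10) = 0x17D773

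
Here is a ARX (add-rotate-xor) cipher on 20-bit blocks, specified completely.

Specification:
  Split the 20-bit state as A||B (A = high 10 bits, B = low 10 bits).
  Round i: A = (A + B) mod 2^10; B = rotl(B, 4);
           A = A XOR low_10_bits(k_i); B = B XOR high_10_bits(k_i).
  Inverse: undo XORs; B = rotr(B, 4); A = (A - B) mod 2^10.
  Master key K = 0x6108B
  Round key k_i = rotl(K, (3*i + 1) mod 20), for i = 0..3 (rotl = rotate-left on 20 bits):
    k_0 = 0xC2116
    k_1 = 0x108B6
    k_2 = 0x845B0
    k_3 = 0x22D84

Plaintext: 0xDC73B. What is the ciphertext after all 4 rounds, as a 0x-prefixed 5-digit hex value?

s_0 = plaintext = 0xDC73B
s_1 = Round(s_0, k_0) = 0xEE8B4
s_2 = Round(s_1, k_1) = 0x36300
s_3 = Round(s_2, k_2) = 0x9A21D
s_4 = Round(s_3, k_3) = 0x40553

0x40553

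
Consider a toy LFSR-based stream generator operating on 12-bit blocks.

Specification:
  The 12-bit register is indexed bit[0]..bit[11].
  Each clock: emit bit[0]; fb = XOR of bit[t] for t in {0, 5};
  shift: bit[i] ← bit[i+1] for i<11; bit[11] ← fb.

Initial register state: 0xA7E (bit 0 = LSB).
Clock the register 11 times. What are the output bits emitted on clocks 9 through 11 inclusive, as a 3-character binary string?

reg_0 = 0xA7E
clock 1: out=0, reg = 0xD3F
clock 2: out=1, reg = 0x69F
clock 3: out=1, reg = 0xB4F
clock 4: out=1, reg = 0xDA7
clock 5: out=1, reg = 0x6D3
clock 6: out=1, reg = 0xB69
clock 7: out=1, reg = 0x5B4
clock 8: out=0, reg = 0xADA
clock 9: out=0, reg = 0x56D
clock 10: out=1, reg = 0x2B6
clock 11: out=0, reg = 0x95B

010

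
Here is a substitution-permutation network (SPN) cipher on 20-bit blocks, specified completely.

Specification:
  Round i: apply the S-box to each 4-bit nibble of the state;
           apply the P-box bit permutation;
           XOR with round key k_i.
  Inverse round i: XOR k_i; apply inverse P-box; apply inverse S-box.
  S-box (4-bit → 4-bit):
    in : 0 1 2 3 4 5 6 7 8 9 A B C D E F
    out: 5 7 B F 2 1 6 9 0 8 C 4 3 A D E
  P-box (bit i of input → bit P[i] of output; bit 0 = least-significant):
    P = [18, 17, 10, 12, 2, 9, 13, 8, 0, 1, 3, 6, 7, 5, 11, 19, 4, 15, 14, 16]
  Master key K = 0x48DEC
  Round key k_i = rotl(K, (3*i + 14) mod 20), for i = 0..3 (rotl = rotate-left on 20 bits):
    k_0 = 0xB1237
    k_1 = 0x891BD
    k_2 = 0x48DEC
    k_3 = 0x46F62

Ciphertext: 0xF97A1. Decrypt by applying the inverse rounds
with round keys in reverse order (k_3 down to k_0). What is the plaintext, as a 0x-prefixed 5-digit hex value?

s_0 = ciphertext = 0xF97A1
s_1 = InvRound(s_0, k_3) = 0xFE2BD
s_2 = InvRound(s_1, k_2) = 0xEA7F6
s_3 = InvRound(s_2, k_1) = 0x88363
s_4 = InvRound(s_3, k_0) = 0x2897D

0x2897D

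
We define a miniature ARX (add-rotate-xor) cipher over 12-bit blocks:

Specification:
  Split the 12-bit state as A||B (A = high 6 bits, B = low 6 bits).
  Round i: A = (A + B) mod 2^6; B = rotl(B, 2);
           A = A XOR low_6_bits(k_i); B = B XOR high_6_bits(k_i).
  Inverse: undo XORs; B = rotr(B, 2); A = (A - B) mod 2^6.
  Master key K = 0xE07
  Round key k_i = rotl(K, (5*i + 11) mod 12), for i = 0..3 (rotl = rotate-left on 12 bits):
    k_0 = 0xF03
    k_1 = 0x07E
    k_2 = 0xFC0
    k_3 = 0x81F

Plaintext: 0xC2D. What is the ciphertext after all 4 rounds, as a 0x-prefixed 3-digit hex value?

s_0 = plaintext = 0xC2D
s_1 = Round(s_0, k_0) = 0x78A
s_2 = Round(s_1, k_1) = 0x5A9
s_3 = Round(s_2, k_2) = 0xFD9
s_4 = Round(s_3, k_3) = 0x1C5

0x1C5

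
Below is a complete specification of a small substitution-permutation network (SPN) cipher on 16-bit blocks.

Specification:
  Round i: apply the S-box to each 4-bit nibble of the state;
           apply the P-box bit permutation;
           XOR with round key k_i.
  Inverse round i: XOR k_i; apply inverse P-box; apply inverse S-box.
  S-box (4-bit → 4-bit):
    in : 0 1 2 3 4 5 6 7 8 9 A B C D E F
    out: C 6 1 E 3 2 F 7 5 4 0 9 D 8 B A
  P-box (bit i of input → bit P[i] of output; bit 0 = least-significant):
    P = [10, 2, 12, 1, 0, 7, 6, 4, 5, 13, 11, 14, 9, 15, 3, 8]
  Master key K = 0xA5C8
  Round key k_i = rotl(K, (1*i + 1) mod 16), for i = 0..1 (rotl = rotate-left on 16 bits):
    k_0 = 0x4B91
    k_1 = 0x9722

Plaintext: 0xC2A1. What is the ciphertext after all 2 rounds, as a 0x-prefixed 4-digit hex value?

s_0 = plaintext = 0xC2A1
s_1 = Round(s_0, k_0) = 0x58BD
s_2 = Round(s_1, k_1) = 0x1F11

0x1F11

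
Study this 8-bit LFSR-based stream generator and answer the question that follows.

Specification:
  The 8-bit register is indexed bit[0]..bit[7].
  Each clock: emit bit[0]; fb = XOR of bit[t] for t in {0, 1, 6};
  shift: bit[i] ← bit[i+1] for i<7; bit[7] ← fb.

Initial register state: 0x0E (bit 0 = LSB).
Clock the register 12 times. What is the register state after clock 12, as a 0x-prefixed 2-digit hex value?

0xA7

reg_0 = 0x0E
clock 1: out=0, reg = 0x87
clock 2: out=1, reg = 0x43
clock 3: out=1, reg = 0xA1
clock 4: out=1, reg = 0xD0
clock 5: out=0, reg = 0xE8
clock 6: out=0, reg = 0xF4
clock 7: out=0, reg = 0xFA
clock 8: out=0, reg = 0x7D
clock 9: out=1, reg = 0x3E
clock 10: out=0, reg = 0x9F
clock 11: out=1, reg = 0x4F
clock 12: out=1, reg = 0xA7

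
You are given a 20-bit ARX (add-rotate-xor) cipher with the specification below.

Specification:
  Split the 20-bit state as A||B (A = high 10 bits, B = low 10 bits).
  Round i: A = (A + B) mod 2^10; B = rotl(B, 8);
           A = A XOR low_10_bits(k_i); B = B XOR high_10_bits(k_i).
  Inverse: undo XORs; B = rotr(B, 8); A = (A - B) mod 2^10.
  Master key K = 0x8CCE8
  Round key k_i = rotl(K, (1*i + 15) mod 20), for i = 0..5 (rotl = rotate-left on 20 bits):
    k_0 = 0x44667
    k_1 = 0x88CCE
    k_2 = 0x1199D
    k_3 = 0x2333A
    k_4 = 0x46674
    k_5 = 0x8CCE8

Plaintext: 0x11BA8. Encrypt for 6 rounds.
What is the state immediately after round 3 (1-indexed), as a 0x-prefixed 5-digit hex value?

0x4E911

s_0 = plaintext = 0x11BA8
s_1 = Round(s_0, k_0) = 0x625FB
s_2 = Round(s_1, k_1) = 0xD295D
s_3 = Round(s_2, k_2) = 0x4E911
s_4 = Round(s_3, k_3) = 0x5C5C8
s_5 = Round(s_4, k_4) = 0x5356B
s_6 = Round(s_5, k_5) = 0x94169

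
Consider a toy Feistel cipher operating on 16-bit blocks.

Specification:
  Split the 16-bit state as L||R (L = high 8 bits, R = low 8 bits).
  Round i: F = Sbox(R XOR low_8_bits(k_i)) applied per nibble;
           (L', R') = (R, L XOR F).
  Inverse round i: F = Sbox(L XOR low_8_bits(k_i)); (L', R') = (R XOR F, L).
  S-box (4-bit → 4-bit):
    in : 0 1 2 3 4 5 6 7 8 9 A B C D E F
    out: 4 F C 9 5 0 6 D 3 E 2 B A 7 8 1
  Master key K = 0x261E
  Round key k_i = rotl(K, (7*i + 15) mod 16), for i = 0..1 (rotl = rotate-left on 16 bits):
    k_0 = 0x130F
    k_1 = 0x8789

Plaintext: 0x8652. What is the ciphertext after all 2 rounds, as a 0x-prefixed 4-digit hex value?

s_0 = plaintext = 0x8652
s_1 = Round(s_0, k_0) = 0x5281
s_2 = Round(s_1, k_1) = 0x8111

0x8111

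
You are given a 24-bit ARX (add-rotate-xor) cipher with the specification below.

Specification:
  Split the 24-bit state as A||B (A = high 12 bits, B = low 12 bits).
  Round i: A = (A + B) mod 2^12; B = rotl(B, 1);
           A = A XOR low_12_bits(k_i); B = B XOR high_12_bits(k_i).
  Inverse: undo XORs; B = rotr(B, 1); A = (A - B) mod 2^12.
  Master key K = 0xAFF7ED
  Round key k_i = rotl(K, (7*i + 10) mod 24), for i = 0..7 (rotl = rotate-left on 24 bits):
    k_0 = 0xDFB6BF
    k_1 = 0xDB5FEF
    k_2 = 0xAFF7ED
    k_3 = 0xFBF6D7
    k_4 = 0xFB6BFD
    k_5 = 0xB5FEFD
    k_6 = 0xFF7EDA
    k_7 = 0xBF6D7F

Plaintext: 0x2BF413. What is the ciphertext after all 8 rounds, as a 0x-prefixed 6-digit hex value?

s_0 = plaintext = 0x2BF413
s_1 = Round(s_0, k_0) = 0x06D5DD
s_2 = Round(s_1, k_1) = 0x9A560F
s_3 = Round(s_2, k_2) = 0x8596E1
s_4 = Round(s_3, k_3) = 0x9ED27D
s_5 = Round(s_4, k_4) = 0x797B4C
s_6 = Round(s_5, k_5) = 0xC1EDC6
s_7 = Round(s_6, k_6) = 0x73E47A
s_8 = Round(s_7, k_7) = 0x6C7302

0x6C7302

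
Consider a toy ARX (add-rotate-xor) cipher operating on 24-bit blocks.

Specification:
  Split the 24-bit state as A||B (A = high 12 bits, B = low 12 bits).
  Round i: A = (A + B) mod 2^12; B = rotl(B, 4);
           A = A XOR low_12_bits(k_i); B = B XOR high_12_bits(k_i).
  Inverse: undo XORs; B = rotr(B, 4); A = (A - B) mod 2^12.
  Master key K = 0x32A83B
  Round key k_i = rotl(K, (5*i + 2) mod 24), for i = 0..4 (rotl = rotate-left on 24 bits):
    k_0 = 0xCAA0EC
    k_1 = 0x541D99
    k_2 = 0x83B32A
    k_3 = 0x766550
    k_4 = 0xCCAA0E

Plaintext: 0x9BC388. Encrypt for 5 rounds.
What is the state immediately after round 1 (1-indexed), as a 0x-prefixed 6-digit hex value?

0xDA8429

s_0 = plaintext = 0x9BC388
s_1 = Round(s_0, k_0) = 0xDA8429
s_2 = Round(s_1, k_1) = 0xC487D5
s_3 = Round(s_2, k_2) = 0x73756C
s_4 = Round(s_3, k_3) = 0x9F31A3
s_5 = Round(s_4, k_4) = 0x1986FB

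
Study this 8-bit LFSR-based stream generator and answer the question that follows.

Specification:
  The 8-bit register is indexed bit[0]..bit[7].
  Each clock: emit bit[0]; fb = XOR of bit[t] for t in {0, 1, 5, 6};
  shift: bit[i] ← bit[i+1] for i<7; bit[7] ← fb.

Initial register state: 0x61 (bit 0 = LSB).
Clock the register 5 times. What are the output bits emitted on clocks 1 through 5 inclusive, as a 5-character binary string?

10000

reg_0 = 0x61
clock 1: out=1, reg = 0xB0
clock 2: out=0, reg = 0xD8
clock 3: out=0, reg = 0xEC
clock 4: out=0, reg = 0x76
clock 5: out=0, reg = 0xBB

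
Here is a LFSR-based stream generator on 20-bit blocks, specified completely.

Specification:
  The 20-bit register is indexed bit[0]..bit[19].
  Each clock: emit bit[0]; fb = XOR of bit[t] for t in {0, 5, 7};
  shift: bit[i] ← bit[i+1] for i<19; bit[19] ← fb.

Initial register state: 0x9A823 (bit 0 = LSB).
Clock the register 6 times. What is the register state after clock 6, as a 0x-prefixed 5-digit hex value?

0xCA6A0

reg_0 = 0x9A823
clock 1: out=1, reg = 0x4D411
clock 2: out=1, reg = 0xA6A08
clock 3: out=0, reg = 0x53504
clock 4: out=0, reg = 0x29A82
clock 5: out=0, reg = 0x94D41
clock 6: out=1, reg = 0xCA6A0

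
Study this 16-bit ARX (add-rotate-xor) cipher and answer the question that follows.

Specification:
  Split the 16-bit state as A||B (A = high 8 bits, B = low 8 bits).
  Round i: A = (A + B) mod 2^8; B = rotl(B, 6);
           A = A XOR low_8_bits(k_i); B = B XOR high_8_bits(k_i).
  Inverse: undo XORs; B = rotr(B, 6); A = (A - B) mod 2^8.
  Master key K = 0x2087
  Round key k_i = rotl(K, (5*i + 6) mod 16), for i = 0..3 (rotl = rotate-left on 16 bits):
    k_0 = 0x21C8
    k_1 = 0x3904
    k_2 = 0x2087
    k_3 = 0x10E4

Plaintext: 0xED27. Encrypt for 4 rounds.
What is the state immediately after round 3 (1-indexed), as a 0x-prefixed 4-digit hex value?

s_0 = plaintext = 0xED27
s_1 = Round(s_0, k_0) = 0xDCE8
s_2 = Round(s_1, k_1) = 0xC003
s_3 = Round(s_2, k_2) = 0x44E0
s_4 = Round(s_3, k_3) = 0xC028

0x44E0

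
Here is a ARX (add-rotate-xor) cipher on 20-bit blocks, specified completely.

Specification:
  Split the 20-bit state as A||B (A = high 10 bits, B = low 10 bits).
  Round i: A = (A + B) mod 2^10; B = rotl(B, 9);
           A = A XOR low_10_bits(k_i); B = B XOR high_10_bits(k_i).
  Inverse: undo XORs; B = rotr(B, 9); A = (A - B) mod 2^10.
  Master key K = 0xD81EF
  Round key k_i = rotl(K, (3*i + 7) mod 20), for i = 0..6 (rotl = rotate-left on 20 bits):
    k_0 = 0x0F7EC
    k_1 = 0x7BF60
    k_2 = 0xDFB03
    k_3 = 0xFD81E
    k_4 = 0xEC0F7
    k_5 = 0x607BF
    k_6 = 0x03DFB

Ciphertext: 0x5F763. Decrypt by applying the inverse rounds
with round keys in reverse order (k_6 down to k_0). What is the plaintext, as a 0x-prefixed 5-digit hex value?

0xFB776

s_0 = ciphertext = 0x5F763
s_1 = InvRound(s_0, k_6) = 0x6B6D9
s_2 = InvRound(s_1, k_5) = 0xD86B1
s_3 = InvRound(s_2, k_4) = 0x65202
s_4 = InvRound(s_3, k_3) = 0x68BE8
s_5 = InvRound(s_4, k_2) = 0x5D52C
s_6 = InvRound(s_5, k_1) = 0x23D86
s_7 = InvRound(s_6, k_0) = 0xFB776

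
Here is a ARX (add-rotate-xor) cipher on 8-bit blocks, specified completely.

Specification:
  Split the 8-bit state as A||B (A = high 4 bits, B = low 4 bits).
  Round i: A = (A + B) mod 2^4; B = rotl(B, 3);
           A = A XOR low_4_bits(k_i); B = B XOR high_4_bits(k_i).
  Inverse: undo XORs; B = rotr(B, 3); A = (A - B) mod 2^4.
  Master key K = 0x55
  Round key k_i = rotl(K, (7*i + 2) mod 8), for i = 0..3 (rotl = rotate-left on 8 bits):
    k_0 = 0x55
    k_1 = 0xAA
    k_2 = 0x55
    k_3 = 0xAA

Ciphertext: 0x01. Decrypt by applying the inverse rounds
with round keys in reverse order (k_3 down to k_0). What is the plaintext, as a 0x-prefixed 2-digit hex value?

s_0 = ciphertext = 0x01
s_1 = InvRound(s_0, k_3) = 0x37
s_2 = InvRound(s_1, k_2) = 0x24
s_3 = InvRound(s_2, k_1) = 0xBD
s_4 = InvRound(s_3, k_0) = 0xD1

0xD1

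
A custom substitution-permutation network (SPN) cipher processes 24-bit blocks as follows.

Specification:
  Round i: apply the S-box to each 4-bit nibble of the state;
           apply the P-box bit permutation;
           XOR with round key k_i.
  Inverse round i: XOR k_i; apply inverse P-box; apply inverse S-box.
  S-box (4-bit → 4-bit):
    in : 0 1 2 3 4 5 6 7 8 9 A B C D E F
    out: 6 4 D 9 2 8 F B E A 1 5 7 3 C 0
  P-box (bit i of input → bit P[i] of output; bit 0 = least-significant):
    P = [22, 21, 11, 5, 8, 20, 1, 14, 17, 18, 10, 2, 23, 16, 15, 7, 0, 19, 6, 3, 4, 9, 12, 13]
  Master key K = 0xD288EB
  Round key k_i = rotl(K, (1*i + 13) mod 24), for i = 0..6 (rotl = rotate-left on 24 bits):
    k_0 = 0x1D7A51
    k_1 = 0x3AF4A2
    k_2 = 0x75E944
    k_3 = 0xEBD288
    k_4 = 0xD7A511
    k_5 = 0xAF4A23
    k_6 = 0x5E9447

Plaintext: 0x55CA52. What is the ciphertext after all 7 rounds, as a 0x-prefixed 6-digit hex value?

0xEF671A

s_0 = plaintext = 0x55CA52
s_1 = Round(s_0, k_0) = 0xDE9279
s_2 = Round(s_1, k_1) = 0x09B35E
s_3 = Round(s_2, k_2) = 0xFF3368
s_4 = Round(s_3, k_3) = 0x599B2E
s_5 = Round(s_4, k_4) = 0xDCC8BB
s_6 = Round(s_5, k_5) = 0x62C574
s_7 = Round(s_6, k_6) = 0xEF671A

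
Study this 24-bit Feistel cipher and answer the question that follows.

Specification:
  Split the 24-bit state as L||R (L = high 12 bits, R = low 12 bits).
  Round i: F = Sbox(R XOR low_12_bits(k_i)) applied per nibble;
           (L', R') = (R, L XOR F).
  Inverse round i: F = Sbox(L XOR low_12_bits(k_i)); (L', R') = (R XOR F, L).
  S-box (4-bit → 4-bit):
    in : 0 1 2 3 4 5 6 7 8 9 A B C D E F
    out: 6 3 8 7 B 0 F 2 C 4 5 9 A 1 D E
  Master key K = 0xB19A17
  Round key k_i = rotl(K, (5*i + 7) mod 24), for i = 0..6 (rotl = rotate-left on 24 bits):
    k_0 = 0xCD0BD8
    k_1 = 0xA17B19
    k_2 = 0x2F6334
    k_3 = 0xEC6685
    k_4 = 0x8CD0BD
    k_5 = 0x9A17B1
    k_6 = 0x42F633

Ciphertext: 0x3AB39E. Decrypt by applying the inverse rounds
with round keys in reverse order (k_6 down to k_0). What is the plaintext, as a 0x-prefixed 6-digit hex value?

0x9B5929

s_0 = ciphertext = 0x3AB39E
s_1 = InvRound(s_0, k_6) = 0x3D23AB
s_2 = InvRound(s_1, k_5) = 0x85C3D2
s_3 = InvRound(s_2, k_4) = 0xF0185C
s_4 = InvRound(s_3, k_3) = 0xC97F01
s_5 = InvRound(s_4, k_2) = 0x156C97
s_6 = InvRound(s_5, k_1) = 0x929156
s_7 = InvRound(s_6, k_0) = 0x9B5929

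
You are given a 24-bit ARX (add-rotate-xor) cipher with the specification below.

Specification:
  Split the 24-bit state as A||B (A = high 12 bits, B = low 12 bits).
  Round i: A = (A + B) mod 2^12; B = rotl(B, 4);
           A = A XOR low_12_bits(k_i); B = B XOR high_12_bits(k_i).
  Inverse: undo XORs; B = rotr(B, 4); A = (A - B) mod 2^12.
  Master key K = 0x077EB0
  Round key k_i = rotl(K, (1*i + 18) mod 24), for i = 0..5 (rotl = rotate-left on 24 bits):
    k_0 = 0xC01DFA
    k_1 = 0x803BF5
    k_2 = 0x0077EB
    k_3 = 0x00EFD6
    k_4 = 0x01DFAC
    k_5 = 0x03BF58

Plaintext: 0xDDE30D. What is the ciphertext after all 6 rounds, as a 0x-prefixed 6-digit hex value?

0x9B8D19

s_0 = plaintext = 0xDDE30D
s_1 = Round(s_0, k_0) = 0xD11CD2
s_2 = Round(s_1, k_1) = 0x21652F
s_3 = Round(s_2, k_2) = 0x0AE2F2
s_4 = Round(s_3, k_3) = 0xC76F2C
s_5 = Round(s_4, k_4) = 0x40E2D2
s_6 = Round(s_5, k_5) = 0x9B8D19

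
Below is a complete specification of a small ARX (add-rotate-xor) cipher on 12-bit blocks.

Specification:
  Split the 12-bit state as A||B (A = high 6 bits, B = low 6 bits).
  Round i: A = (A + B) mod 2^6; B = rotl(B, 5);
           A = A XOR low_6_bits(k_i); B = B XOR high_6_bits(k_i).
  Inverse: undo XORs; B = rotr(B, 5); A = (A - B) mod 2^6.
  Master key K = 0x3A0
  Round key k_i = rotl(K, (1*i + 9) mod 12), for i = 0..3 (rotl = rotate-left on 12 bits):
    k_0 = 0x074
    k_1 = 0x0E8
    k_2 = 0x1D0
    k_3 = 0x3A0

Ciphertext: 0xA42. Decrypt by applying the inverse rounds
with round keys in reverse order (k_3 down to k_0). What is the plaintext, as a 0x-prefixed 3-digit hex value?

s_0 = ciphertext = 0xA42
s_1 = InvRound(s_0, k_3) = 0xC58
s_2 = InvRound(s_1, k_2) = 0x8FE
s_3 = InvRound(s_2, k_1) = 0x43B
s_4 = InvRound(s_3, k_0) = 0xBF5

0xBF5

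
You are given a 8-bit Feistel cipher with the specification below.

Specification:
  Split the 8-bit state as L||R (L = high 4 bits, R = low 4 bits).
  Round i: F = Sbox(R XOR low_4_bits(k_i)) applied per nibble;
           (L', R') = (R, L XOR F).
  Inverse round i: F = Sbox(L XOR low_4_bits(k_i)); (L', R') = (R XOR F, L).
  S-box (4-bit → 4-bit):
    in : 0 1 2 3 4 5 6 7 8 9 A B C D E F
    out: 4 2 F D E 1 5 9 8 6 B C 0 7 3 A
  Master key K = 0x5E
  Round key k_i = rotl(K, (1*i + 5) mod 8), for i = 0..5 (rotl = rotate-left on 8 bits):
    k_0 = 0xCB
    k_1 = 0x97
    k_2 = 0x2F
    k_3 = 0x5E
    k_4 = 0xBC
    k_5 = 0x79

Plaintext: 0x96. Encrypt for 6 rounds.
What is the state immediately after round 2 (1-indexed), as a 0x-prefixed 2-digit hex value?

0xE0

s_0 = plaintext = 0x96
s_1 = Round(s_0, k_0) = 0x6E
s_2 = Round(s_1, k_1) = 0xE0
s_3 = Round(s_2, k_2) = 0x04
s_4 = Round(s_3, k_3) = 0x4B
s_5 = Round(s_4, k_4) = 0xBD
s_6 = Round(s_5, k_5) = 0xD5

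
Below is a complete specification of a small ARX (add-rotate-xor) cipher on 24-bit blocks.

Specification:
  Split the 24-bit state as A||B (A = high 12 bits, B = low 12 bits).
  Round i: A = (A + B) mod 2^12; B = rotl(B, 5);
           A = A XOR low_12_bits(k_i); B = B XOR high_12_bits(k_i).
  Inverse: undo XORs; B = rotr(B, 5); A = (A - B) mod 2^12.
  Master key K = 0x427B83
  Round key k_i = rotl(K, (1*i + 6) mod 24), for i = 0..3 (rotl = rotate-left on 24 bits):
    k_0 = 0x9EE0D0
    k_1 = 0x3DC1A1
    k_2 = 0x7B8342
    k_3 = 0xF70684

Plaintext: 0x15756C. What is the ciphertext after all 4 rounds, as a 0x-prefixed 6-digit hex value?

s_0 = plaintext = 0x15756C
s_1 = Round(s_0, k_0) = 0x613464
s_2 = Round(s_1, k_1) = 0xBD6F54
s_3 = Round(s_2, k_2) = 0x868D26
s_4 = Round(s_3, k_3) = 0x30ABAA

0x30ABAA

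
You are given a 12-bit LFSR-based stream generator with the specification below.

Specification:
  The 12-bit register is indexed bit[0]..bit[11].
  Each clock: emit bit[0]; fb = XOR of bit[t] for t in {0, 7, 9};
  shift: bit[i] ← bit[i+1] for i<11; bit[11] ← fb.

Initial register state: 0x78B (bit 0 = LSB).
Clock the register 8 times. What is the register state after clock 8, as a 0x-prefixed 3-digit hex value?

reg_0 = 0x78B
clock 1: out=1, reg = 0xBC5
clock 2: out=1, reg = 0xDE2
clock 3: out=0, reg = 0xEF1
clock 4: out=1, reg = 0xF78
clock 5: out=0, reg = 0xFBC
clock 6: out=0, reg = 0x7DE
clock 7: out=0, reg = 0x3EF
clock 8: out=1, reg = 0x9F7

0x9F7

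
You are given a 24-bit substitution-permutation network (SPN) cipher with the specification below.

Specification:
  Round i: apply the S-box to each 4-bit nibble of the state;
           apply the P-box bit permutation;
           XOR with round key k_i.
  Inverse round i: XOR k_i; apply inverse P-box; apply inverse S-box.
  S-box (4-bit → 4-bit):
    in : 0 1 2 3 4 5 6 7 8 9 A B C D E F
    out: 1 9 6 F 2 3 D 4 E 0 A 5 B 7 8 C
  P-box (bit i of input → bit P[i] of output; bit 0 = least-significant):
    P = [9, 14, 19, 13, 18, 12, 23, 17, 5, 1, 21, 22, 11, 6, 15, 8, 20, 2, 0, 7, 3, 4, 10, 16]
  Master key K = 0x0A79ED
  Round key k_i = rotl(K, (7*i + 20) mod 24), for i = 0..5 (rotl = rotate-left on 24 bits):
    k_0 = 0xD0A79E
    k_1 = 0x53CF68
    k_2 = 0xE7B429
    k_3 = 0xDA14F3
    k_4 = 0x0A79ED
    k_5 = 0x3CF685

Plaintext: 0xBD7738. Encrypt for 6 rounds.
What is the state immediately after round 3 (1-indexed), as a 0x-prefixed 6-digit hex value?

s_0 = plaintext = 0xBD7738
s_1 = Round(s_0, k_0) = 0x6E5393
s_2 = Round(s_1, k_1) = 0x3AA182
s_3 = Round(s_2, k_2) = 0x2CE1D5
s_4 = Round(s_3, k_3) = 0x0E4347
s_5 = Round(s_4, k_4) = 0x626907
s_6 = Round(s_5, k_5) = 0x317B88

0x2CE1D5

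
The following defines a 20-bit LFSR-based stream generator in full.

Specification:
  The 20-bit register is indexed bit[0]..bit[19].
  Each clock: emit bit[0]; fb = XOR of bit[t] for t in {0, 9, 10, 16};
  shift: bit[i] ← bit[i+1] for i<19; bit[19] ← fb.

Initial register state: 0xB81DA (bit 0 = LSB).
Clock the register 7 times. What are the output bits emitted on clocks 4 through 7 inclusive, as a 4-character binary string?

reg_0 = 0xB81DA
clock 1: out=0, reg = 0xDC0ED
clock 2: out=1, reg = 0x6E076
clock 3: out=0, reg = 0x3703B
clock 4: out=1, reg = 0x1B81D
clock 5: out=1, reg = 0x0DC0E
clock 6: out=0, reg = 0x86E07
clock 7: out=1, reg = 0xC3703

1101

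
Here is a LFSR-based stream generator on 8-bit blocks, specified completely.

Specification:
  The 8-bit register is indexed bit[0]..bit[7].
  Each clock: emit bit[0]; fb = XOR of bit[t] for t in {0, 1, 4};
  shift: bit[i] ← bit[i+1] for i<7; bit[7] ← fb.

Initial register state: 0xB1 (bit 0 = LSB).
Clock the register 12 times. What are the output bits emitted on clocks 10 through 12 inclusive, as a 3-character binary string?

100

reg_0 = 0xB1
clock 1: out=1, reg = 0x58
clock 2: out=0, reg = 0xAC
clock 3: out=0, reg = 0x56
clock 4: out=0, reg = 0x2B
clock 5: out=1, reg = 0x15
clock 6: out=1, reg = 0x0A
clock 7: out=0, reg = 0x85
clock 8: out=1, reg = 0xC2
clock 9: out=0, reg = 0xE1
clock 10: out=1, reg = 0xF0
clock 11: out=0, reg = 0xF8
clock 12: out=0, reg = 0xFC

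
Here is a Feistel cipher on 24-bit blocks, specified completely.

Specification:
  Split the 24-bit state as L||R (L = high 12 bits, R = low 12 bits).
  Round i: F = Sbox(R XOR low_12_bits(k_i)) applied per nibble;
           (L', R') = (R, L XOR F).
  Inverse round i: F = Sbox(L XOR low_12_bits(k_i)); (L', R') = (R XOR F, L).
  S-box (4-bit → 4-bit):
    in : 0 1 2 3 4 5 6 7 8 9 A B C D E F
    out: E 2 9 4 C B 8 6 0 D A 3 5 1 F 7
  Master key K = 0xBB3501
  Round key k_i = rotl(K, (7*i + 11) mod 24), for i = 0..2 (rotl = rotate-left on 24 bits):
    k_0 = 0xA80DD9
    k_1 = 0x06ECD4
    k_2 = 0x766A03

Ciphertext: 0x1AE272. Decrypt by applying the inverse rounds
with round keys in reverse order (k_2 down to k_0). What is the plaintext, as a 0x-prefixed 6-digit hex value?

0x001048

s_0 = ciphertext = 0x1AE272
s_1 = InvRound(s_0, k_2) = 0x1D31AE
s_2 = InvRound(s_1, k_1) = 0x0481D3
s_3 = InvRound(s_2, k_0) = 0x001048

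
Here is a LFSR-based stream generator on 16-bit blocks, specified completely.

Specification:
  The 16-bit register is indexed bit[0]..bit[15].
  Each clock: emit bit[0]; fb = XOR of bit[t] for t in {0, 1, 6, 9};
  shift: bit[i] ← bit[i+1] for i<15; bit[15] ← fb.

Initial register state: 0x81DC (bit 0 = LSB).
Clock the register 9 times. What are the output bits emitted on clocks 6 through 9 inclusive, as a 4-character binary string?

reg_0 = 0x81DC
clock 1: out=0, reg = 0xC0EE
clock 2: out=0, reg = 0x6077
clock 3: out=1, reg = 0xB03B
clock 4: out=1, reg = 0x581D
clock 5: out=1, reg = 0xAC0E
clock 6: out=0, reg = 0xD607
clock 7: out=1, reg = 0xEB03
clock 8: out=1, reg = 0xF581
clock 9: out=1, reg = 0xFAC0

0111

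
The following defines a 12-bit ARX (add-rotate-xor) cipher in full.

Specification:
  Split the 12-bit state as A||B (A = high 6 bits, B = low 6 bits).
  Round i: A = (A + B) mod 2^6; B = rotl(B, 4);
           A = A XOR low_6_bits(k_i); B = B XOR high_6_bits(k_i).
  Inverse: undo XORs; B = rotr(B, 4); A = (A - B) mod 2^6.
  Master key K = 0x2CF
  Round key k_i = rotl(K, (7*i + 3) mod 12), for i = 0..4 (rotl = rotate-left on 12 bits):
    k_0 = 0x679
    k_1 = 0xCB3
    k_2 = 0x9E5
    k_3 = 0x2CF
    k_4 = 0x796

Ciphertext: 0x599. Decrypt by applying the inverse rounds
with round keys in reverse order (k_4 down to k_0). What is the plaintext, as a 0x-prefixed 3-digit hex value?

0x133

s_0 = ciphertext = 0x599
s_1 = InvRound(s_0, k_4) = 0x91C
s_2 = InvRound(s_1, k_3) = 0x39D
s_3 = InvRound(s_2, k_2) = 0x02B
s_4 = InvRound(s_3, k_1) = 0x3A5
s_5 = InvRound(s_4, k_0) = 0x133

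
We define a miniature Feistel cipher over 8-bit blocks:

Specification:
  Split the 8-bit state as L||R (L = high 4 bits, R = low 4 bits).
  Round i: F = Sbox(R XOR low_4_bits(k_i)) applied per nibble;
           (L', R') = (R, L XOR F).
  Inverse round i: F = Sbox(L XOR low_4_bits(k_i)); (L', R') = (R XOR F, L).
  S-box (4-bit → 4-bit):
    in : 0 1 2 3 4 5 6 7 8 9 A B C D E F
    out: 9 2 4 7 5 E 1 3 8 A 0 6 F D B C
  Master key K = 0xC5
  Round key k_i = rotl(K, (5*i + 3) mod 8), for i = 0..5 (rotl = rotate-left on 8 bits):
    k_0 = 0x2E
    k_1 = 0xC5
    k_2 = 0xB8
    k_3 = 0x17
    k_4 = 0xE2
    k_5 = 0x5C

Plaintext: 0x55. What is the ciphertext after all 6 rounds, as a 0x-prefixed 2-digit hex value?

s_0 = plaintext = 0x55
s_1 = Round(s_0, k_0) = 0x53
s_2 = Round(s_1, k_1) = 0x34
s_3 = Round(s_2, k_2) = 0x4C
s_4 = Round(s_3, k_3) = 0xC2
s_5 = Round(s_4, k_4) = 0x25
s_6 = Round(s_5, k_5) = 0x58

0x58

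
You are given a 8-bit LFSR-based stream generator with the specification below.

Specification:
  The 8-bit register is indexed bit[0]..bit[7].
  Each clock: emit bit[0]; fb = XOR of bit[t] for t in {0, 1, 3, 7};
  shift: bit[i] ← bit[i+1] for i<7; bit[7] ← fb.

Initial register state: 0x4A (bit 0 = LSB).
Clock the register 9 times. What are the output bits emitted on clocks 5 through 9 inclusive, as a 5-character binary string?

00100

reg_0 = 0x4A
clock 1: out=0, reg = 0x25
clock 2: out=1, reg = 0x92
clock 3: out=0, reg = 0x49
clock 4: out=1, reg = 0x24
clock 5: out=0, reg = 0x12
clock 6: out=0, reg = 0x89
clock 7: out=1, reg = 0xC4
clock 8: out=0, reg = 0xE2
clock 9: out=0, reg = 0x71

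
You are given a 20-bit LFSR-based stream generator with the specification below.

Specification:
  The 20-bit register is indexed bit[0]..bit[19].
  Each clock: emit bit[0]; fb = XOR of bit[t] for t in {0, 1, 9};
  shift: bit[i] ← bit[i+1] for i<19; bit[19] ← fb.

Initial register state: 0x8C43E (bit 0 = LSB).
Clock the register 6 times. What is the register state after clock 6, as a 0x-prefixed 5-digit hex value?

0x0E310

reg_0 = 0x8C43E
clock 1: out=0, reg = 0xC621F
clock 2: out=1, reg = 0xE310F
clock 3: out=1, reg = 0x71887
clock 4: out=1, reg = 0x38C43
clock 5: out=1, reg = 0x1C621
clock 6: out=1, reg = 0x0E310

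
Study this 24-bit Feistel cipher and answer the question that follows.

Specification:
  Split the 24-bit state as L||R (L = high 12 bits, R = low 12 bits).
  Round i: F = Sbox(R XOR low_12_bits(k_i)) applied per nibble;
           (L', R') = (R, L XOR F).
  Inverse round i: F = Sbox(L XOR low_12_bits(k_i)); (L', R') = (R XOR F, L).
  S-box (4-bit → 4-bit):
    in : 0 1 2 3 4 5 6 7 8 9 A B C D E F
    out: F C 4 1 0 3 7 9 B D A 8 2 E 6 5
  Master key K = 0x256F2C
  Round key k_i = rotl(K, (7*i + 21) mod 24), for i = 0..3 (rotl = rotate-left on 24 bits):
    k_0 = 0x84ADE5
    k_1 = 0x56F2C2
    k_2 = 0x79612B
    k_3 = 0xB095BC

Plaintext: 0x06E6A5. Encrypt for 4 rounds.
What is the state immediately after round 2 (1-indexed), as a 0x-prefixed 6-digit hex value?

0x861C04

s_0 = plaintext = 0x06E6A5
s_1 = Round(s_0, k_0) = 0x6A5861
s_2 = Round(s_1, k_1) = 0x861C04
s_3 = Round(s_2, k_2) = 0xC04624
s_4 = Round(s_3, k_3) = 0x624DDF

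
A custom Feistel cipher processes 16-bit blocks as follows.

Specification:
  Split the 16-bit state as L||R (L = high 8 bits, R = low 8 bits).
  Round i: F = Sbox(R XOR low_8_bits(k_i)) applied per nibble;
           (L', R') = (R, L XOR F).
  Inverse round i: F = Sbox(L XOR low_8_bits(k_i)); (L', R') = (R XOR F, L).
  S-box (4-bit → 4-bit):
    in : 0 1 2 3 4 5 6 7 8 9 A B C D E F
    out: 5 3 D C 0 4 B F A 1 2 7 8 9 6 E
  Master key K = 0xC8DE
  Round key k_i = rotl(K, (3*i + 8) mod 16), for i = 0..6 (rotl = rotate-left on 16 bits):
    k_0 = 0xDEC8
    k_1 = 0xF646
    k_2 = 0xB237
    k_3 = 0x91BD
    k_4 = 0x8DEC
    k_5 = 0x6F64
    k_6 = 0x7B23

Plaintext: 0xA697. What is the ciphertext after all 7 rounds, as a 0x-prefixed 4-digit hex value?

s_0 = plaintext = 0xA697
s_1 = Round(s_0, k_0) = 0x97E8
s_2 = Round(s_1, k_1) = 0xE8B1
s_3 = Round(s_2, k_2) = 0xB143
s_4 = Round(s_3, k_3) = 0x4357
s_5 = Round(s_4, k_4) = 0x5734
s_6 = Round(s_5, k_5) = 0x3412
s_7 = Round(s_6, k_6) = 0x12F7

0x12F7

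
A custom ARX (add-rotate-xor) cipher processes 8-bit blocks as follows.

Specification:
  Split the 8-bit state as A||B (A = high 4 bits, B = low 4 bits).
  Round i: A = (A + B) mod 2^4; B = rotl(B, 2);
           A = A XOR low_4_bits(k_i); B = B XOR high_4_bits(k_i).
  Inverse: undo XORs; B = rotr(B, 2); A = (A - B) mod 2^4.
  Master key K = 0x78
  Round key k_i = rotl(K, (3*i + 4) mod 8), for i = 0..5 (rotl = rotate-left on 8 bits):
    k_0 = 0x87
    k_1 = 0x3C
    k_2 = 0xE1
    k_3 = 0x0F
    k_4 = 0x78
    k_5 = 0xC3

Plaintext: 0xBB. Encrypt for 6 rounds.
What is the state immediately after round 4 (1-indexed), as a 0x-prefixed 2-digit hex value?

0x71

s_0 = plaintext = 0xBB
s_1 = Round(s_0, k_0) = 0x16
s_2 = Round(s_1, k_1) = 0xBA
s_3 = Round(s_2, k_2) = 0x44
s_4 = Round(s_3, k_3) = 0x71
s_5 = Round(s_4, k_4) = 0x03
s_6 = Round(s_5, k_5) = 0x00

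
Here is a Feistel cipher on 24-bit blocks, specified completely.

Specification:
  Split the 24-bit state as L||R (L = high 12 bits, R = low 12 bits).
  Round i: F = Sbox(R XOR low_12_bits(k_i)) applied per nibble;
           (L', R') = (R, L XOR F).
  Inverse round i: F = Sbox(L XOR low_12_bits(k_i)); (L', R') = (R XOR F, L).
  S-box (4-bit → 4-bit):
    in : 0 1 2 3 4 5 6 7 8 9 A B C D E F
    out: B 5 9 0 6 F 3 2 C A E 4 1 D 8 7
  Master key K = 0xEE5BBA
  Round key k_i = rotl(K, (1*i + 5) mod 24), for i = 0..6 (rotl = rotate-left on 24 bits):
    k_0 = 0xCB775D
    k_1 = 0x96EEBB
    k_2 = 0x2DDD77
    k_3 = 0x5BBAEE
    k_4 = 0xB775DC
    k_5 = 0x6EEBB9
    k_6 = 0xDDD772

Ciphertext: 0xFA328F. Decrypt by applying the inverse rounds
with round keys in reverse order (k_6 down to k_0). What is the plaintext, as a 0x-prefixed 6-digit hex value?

s_0 = ciphertext = 0xFA328F
s_1 = InvRound(s_0, k_6) = 0xE5AFA3
s_2 = InvRound(s_1, k_5) = 0x023E5A
s_3 = InvRound(s_2, k_4) = 0x12D023
s_4 = InvRound(s_3, k_3) = 0x43312D
s_5 = InvRound(s_4, k_2) = 0xB4B433
s_6 = InvRound(s_5, k_1) = 0xB48B4B
s_7 = InvRound(s_6, k_0) = 0xA14B48

0xA14B48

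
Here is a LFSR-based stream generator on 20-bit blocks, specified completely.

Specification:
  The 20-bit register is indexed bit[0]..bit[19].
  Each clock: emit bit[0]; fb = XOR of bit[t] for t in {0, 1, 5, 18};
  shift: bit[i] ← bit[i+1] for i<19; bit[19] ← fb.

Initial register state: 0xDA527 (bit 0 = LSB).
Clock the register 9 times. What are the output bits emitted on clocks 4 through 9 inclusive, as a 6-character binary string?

reg_0 = 0xDA527
clock 1: out=1, reg = 0x6D293
clock 2: out=1, reg = 0xB6949
clock 3: out=1, reg = 0xDB4A4
clock 4: out=0, reg = 0x6DA52
clock 5: out=0, reg = 0x36D29
clock 6: out=1, reg = 0x1B694
clock 7: out=0, reg = 0x0DB4A
clock 8: out=0, reg = 0x86DA5
clock 9: out=1, reg = 0x436D2

001001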